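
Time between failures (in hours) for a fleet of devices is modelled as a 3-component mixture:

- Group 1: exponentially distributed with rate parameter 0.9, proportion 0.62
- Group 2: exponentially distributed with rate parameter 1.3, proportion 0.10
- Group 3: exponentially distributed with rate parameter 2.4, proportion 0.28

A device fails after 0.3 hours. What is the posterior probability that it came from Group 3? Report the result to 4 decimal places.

0.3889

Apply Bayes' rule: the posterior for each component is proportional to its prior times its likelihood at x.
Component likelihoods at x = 0.3 hours:
  L_1 = 0.687042
  L_2 = 0.880174
  L_3 = 1.16821
Unnormalised posteriors:
  π_1·L_1 = 0.62 × 0.687042 = 0.425966
  π_2·L_2 = 0.10 × 0.880174 = 0.0880174
  π_3·L_3 = 0.28 × 1.16821 = 0.327098
Marginal: 0.425966 + 0.0880174 + 0.327098 = 0.841081
So the posterior for Group 3 is 0.327098 / 0.841081 ≈ 0.3889.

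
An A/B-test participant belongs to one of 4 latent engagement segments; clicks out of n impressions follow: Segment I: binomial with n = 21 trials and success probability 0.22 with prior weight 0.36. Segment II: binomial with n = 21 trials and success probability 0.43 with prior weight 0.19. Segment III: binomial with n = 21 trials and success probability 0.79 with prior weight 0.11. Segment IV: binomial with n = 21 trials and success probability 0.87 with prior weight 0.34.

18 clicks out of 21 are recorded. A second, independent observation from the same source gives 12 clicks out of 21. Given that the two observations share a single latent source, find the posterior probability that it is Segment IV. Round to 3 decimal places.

Apply Bayes' rule: the posterior for each component is proportional to its prior times its likelihood at x.
Since both observations come from the same component, the likelihood for component k is f_k(x₁)·f_k(x₂).
  p_I = [9.19907e-10] × [0.000403801] = 3.71459e-13
  p_II = [6.22169e-05] × [0.0746] = 4.64138e-06
  p_III = [0.176928] × [0.0137957] = 0.00244084
  p_IV = [0.238247] × [0.000586091] = 0.000139635
Weight by the priors:
  P(Z=I)·p_I = 0.36 × 3.71459e-13 = 1.33725e-13
  P(Z=II)·p_II = 0.19 × 4.64138e-06 = 8.81863e-07
  P(Z=III)·p_III = 0.11 × 0.00244084 = 0.000268493
  P(Z=IV)·p_IV = 0.34 × 0.000139635 = 4.74758e-05
Denominator: 1.33725e-13 + 8.81863e-07 + 0.000268493 + 4.74758e-05 = 0.00031685
P(Segment IV | data) = 4.74758e-05 / 0.00031685 ≈ 0.150

0.150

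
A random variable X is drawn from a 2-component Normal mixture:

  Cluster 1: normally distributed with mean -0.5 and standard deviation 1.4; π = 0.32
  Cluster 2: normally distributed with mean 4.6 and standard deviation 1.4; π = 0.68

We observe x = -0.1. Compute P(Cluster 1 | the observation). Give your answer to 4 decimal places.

By Bayes' theorem, P(k | x) = π_k f_k(x) / Σ_j π_j f_j(x).
Component likelihoods at x = -0.1:
  L_1 = (1/(1.4·√(2π)))·exp(−(-0.1−-0.5)²/(2·1.4²)) = 0.284959·exp(-0.04082) = 0.273562
  L_2 = (1/(1.4·√(2π)))·exp(−(-0.1−4.6)²/(2·1.4²)) = 0.284959·exp(-5.63520) = 0.00101729
Multiply by the mixture weights:
  π_1·L_1 = 0.32 × 0.273562 = 0.0875398
  π_2·L_2 = 0.68 × 0.00101729 = 0.000691756
Normaliser: 0.0875398 + 0.000691756 = 0.0882316
Responsibility of Cluster 1: 0.0875398 / 0.0882316 ≈ 0.9922

0.9922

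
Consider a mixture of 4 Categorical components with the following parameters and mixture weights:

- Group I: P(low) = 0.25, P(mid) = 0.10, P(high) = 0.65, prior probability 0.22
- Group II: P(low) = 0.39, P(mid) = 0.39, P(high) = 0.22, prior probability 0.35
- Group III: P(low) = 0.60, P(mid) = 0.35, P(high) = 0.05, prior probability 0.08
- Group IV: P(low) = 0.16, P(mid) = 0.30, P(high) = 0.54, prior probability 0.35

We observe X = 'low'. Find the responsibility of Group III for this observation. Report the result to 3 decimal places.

0.162

The responsibility of component k is w_k f_k(x) divided by Σ_j w_j f_j(x).
Evaluate each component's likelihood at the observed value:
  L_I = P(low | comp) = 0.25
  L_II = P(low | comp) = 0.39
  L_III = P(low | comp) = 0.60
  L_IV = P(low | comp) = 0.16
Multiply by the mixture weights:
  w_I·L_I = 0.22 × 0.25 = 0.055
  w_II·L_II = 0.35 × 0.39 = 0.1365
  w_III·L_III = 0.08 × 0.6 = 0.048
  w_IV·L_IV = 0.35 × 0.16 = 0.056
Marginal: 0.055 + 0.1365 + 0.048 + 0.056 = 0.2955
So the posterior for Group III is 0.048 / 0.2955 ≈ 0.162.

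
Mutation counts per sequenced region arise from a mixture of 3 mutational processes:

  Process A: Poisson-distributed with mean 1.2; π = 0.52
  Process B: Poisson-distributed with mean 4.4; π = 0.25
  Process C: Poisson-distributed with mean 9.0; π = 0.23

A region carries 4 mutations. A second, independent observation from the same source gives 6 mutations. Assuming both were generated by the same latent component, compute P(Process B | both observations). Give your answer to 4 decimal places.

Apply Bayes' rule: the posterior for each component is proportional to its prior times its likelihood at x.
Since both observations come from the same component, the likelihood for component k is f_k(x₁)·f_k(x₂).
  f_A = [0.0260232] × [0.00124911] = 3.25059e-05
  f_B = [0.191736] × [0.123734] = 0.0237242
  f_C = [0.0337372] × [0.0910903] = 0.00307313
Prior × likelihood for each component:
  P(Z=A)·f_A = 0.52 × 3.25059e-05 = 1.69031e-05
  P(Z=B)·f_B = 0.25 × 0.0237242 = 0.00593105
  P(Z=C)·f_C = 0.23 × 0.00307313 = 0.000706819
Normaliser: 1.69031e-05 + 0.00593105 + 0.000706819 = 0.00665477
P(Process B | x) ≈ 0.8912

0.8912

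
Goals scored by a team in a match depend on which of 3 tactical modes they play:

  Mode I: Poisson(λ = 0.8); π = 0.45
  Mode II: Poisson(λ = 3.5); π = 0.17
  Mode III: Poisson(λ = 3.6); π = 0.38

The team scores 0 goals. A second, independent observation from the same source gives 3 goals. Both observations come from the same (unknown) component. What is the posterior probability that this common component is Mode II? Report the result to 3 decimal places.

0.100

P(component k | x) = π_k·f_k(x) / marginal(x), where marginal(x) = Σ_j π_j·f_j(x).
Since both observations come from the same component, the likelihood for component k is f_k(x₁)·f_k(x₂).
  p_I = [e^(−0.8)·0.8^0/0! = 0.449329] × [0.0383427] = 0.0172285
  p_II = [e^(−3.5)·3.5^0/0! = 0.0301974] × [0.215785] = 0.00651616
  p_III = [e^(−3.6)·3.6^0/0! = 0.0273237] × [0.212469] = 0.00580545
Multiply by the mixture weights:
  π_I·p_I = 0.45 × 0.0172285 = 0.00775283
  π_II·p_II = 0.17 × 0.00651616 = 0.00110775
  π_III·p_III = 0.38 × 0.00580545 = 0.00220607
Denominator: 0.00775283 + 0.00110775 + 0.00220607 = 0.0110666
P(Mode II | x₁,x₂) ≈ 0.100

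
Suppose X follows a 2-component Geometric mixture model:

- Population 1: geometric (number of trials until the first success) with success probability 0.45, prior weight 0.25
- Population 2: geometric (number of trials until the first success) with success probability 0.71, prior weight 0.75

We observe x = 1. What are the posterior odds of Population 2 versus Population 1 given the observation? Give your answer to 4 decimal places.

4.7333

Posterior odds = (w_i f_i(x)) / (w_j f_j(x)); the normalising sum cancels.
Geometric probabilities:
  f_1 = 0.45·(1−0.45)^0 = 0.45·1 = 0.45
  f_2 = 0.71·(1−0.71)^0 = 0.71·1 = 0.71
0.5325 / 0.1125 ≈ 4.7333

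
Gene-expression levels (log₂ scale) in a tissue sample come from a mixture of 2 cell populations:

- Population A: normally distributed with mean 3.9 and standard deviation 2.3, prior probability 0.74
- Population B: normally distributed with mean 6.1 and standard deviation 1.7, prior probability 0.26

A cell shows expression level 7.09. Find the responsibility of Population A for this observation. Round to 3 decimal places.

P(component k | x) = π_k·f_k(x) / marginal(x), where marginal(x) = Σ_j π_j·f_j(x).
Normal densities:
  f_A = (1/(2.3·√(2π)))·exp(−(7.09−3.9)²/(2·2.3²)) = 0.173453·exp(-0.96182) = 0.0662929
  f_B = (1/(1.7·√(2π)))·exp(−(7.09−6.1)²/(2·1.7²)) = 0.234672·exp(-0.16957) = 0.19807
Weight by the priors:
  π_A·f_A = 0.74 × 0.0662929 = 0.0490568
  π_B·f_B = 0.26 × 0.19807 = 0.0514982
Denominator: 0.0490568 + 0.0514982 = 0.100555
So the posterior for Population A is 0.0490568 / 0.100555 ≈ 0.488.

0.488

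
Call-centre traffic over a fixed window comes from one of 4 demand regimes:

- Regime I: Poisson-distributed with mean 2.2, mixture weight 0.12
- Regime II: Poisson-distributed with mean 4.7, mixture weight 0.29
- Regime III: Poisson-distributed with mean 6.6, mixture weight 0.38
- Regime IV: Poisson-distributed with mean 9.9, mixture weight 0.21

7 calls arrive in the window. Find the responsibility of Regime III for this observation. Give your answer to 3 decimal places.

Posterior ∝ prior × likelihood, so P(k | x) ∝ π_k f_k(x); normalise over all components.
Component likelihoods at x = 7 calls:
  p_I = e^(−2.2)·2.2^7/7! = 0.00548378
  p_II = e^(−4.7)·4.7^7/7! = 0.0914261
  p_III = e^(−6.6)·6.6^7/7! = 0.147243
  p_IV = e^(−9.9)·9.9^7/7! = 0.0927898
Unnormalised posteriors:
  π_I·p_I = 0.12 × 0.00548378 = 0.000658054
  π_II·p_II = 0.29 × 0.0914261 = 0.0265136
  π_III·p_III = 0.38 × 0.147243 = 0.0559522
  π_IV·p_IV = 0.21 × 0.0927898 = 0.0194859
Sum: 0.000658054 + 0.0265136 + 0.0559522 + 0.0194859 = 0.10261
Responsibility of Regime III: 0.0559522 / 0.10261 ≈ 0.545

0.545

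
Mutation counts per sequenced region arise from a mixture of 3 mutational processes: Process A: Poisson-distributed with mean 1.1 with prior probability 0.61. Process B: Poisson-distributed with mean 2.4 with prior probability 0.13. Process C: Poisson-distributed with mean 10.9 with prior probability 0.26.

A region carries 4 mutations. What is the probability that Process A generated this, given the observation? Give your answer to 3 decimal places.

0.393

By Bayes' theorem, P(k | x) = π_k f_k(x) / Σ_j π_j f_j(x).
Poisson probabilities:
  p_A = 0.0203065
  p_B = 0.125408
  p_C = 0.0108564
Unnormalised posteriors:
  π_A·p_A = 0.61 × 0.0203065 = 0.012387
  π_B·p_B = 0.13 × 0.125408 = 0.0163031
  π_C·p_C = 0.26 × 0.0108564 = 0.00282266
Marginal: 0.012387 + 0.0163031 + 0.00282266 = 0.0315127
Responsibility of Process A: 0.012387 / 0.0315127 ≈ 0.393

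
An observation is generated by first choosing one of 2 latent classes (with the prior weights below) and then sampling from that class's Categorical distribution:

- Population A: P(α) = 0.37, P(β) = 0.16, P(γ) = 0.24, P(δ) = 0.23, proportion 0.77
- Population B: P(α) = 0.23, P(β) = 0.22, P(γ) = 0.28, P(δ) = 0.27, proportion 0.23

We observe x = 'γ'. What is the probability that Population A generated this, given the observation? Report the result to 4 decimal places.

P(component k | x) = w_k·f_k(x) / marginal(x), where marginal(x) = Σ_j w_j·f_j(x).
Evaluate each component's likelihood at the observed value:
  L_A = 0.24
  L_B = 0.28
Unnormalised posteriors:
  w_A·L_A = 0.77 × 0.24 = 0.1848
  w_B·L_B = 0.23 × 0.28 = 0.0644
Evidence: 0.1848 + 0.0644 = 0.2492
So the posterior for Population A is 0.1848 / 0.2492 ≈ 0.7416.

0.7416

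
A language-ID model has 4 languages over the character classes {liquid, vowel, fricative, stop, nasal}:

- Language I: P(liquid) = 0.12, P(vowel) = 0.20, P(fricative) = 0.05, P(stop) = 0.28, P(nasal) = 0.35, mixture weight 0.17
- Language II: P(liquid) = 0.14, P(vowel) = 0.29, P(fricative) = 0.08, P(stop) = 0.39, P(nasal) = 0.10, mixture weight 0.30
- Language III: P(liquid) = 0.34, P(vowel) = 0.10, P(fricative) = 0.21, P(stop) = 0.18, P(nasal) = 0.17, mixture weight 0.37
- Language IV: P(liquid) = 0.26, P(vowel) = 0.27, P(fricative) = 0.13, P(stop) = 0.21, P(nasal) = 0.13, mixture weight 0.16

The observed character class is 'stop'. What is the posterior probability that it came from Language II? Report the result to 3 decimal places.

0.442

Posterior ∝ prior × likelihood, so P(k | x) ∝ π_k f_k(x); normalise over all components.
Categorical probabilities:
  p_I = P(stop | comp) = 0.28
  p_II = P(stop | comp) = 0.39
  p_III = P(stop | comp) = 0.18
  p_IV = P(stop | comp) = 0.21
Weight by the priors:
  π_I·p_I = 0.17 × 0.28 = 0.0476
  π_II·p_II = 0.30 × 0.39 = 0.117
  π_III·p_III = 0.37 × 0.18 = 0.0666
  π_IV·p_IV = 0.16 × 0.21 = 0.0336
Marginal: 0.0476 + 0.117 + 0.0666 + 0.0336 = 0.2648
Responsibility of Language II: 0.117 / 0.2648 ≈ 0.442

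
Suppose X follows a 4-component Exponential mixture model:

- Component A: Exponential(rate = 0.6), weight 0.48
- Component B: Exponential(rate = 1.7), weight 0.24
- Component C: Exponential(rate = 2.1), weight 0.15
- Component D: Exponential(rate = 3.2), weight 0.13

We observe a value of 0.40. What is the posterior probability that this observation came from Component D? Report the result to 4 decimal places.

0.1689

Posterior ∝ prior × likelihood, so P(k | x) ∝ w_k f_k(x); normalise over all components.
Component likelihoods at x = 0.40:
  f_A = 0.471977
  f_B = 0.861249
  f_C = 0.906592
  f_D = 0.889719
Unnormalised posteriors:
  w_A·f_A = 0.48 × 0.471977 = 0.226549
  w_B·f_B = 0.24 × 0.861249 = 0.2067
  w_C·f_C = 0.15 × 0.906592 = 0.135989
  w_D·f_D = 0.13 × 0.889719 = 0.115664
Marginal: 0.226549 + 0.2067 + 0.135989 + 0.115664 = 0.684901
So the posterior for Component D is 0.115664 / 0.684901 ≈ 0.1689.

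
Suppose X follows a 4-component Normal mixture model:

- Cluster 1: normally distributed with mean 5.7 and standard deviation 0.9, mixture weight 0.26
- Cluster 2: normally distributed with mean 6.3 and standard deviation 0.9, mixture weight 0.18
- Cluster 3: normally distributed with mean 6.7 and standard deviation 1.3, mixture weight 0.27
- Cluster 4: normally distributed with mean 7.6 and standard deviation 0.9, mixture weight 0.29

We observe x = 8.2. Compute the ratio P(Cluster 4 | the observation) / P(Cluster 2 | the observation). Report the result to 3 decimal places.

11.978

Only the two components matter; the odds are (π_i f_i(x)) / (π_j f_j(x)).
Evaluate each component's likelihood at the observed value:
  p_1 = (1/(0.9·√(2π)))·exp(−(8.2−5.7)²/(2·0.9²)) = 0.443269·exp(-3.85802) = 0.00935726
  p_2 = (1/(0.9·√(2π)))·exp(−(8.2−6.3)²/(2·0.9²)) = 0.443269·exp(-2.22840) = 0.0477406
  p_3 = (1/(1.3·√(2π)))·exp(−(8.2−6.7)²/(2·1.3²)) = 0.306879·exp(-0.66568) = 0.157712
  p_4 = (1/(0.9·√(2π)))·exp(−(8.2−7.6)²/(2·0.9²)) = 0.443269·exp(-0.22222) = 0.354942
0.102933 / 0.00859331 ≈ 11.978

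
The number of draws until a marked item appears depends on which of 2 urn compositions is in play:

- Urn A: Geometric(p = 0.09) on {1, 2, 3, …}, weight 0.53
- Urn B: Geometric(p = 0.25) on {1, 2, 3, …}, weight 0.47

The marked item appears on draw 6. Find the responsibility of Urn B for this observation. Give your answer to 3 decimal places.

Posterior ∝ prior × likelihood, so P(k | x) ∝ P(Z=k) f_k(x); normalise over all components.
Geometric probabilities:
  p_A = 0.09·(1−0.09)^5 = 0.09·0.624032 = 0.0561629
  p_B = 0.25·(1−0.25)^5 = 0.25·0.237305 = 0.0593262
Unnormalised posteriors:
  P(Z=A)·p_A = 0.53 × 0.0561629 = 0.0297663
  P(Z=B)·p_B = 0.47 × 0.0593262 = 0.0278833
Evidence: 0.0297663 + 0.0278833 = 0.0576496
Responsibility of Urn B: 0.0278833 / 0.0576496 ≈ 0.484

0.484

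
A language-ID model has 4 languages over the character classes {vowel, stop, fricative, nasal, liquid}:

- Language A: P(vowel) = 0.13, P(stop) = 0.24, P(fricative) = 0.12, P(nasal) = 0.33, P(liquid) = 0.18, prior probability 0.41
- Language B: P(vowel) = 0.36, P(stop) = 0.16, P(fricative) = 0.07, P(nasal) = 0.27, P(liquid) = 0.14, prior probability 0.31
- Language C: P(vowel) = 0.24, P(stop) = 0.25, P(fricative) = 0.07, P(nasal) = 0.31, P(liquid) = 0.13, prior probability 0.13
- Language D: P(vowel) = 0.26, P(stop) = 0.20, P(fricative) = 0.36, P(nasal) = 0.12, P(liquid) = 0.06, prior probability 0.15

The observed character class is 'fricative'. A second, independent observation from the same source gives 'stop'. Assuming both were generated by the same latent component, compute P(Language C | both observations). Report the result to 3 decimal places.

0.080

P(component k | x) = P(Z=k)·f_k(x) / marginal(x), where marginal(x) = Σ_j P(Z=j)·f_j(x).
Since both observations come from the same component, the likelihood for component k is f_k(x₁)·f_k(x₂).
  p_A = [0.12] × [0.24] = 0.0288
  p_B = [0.07] × [0.16] = 0.0112
  p_C = [0.07] × [0.25] = 0.0175
  p_D = [0.36] × [0.2] = 0.072
Weight by the priors:
  P(Z=A)·p_A = 0.41 × 0.0288 = 0.011808
  P(Z=B)·p_B = 0.31 × 0.0112 = 0.003472
  P(Z=C)·p_C = 0.13 × 0.0175 = 0.002275
  P(Z=D)·p_D = 0.15 × 0.072 = 0.0108
Evidence: 0.011808 + 0.003472 + 0.002275 + 0.0108 = 0.028355
Responsibility of Language C: 0.002275 / 0.028355 ≈ 0.080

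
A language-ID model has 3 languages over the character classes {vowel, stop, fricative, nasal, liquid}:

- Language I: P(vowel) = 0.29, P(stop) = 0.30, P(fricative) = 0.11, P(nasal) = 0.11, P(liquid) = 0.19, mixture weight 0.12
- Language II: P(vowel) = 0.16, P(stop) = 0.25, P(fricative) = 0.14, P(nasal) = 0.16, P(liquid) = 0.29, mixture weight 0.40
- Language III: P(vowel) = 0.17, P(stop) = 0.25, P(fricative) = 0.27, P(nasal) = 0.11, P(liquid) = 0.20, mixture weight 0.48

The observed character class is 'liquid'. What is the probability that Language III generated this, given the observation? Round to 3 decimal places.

The responsibility of component k is P(Z=k) f_k(x) divided by Σ_j P(Z=j) f_j(x).
Component likelihoods at x = 'liquid':
  p_I = P(liquid | comp) = 0.19
  p_II = P(liquid | comp) = 0.29
  p_III = P(liquid | comp) = 0.20
Prior × likelihood for each component:
  P(Z=I)·p_I = 0.12 × 0.19 = 0.0228
  P(Z=II)·p_II = 0.40 × 0.29 = 0.116
  P(Z=III)·p_III = 0.48 × 0.2 = 0.096
Sum: 0.0228 + 0.116 + 0.096 = 0.2348
P(Language III | data) = 0.096 / 0.2348 ≈ 0.409

0.409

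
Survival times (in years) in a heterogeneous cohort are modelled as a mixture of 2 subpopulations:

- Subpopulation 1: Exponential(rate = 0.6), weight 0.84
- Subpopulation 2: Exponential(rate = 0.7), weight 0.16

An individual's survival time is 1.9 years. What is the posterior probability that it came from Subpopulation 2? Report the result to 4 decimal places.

0.1552

By Bayes' theorem, P(k | x) = P(Z=k) f_k(x) / Σ_j P(Z=j) f_j(x).
Component likelihoods at x = 1.9 years:
  p_1 = 0.6·e^(−0.6·1.9) = 0.6·e^(−1.1400) = 0.191891
  p_2 = 0.7·e^(−0.7·1.9) = 0.7·e^(−1.3300) = 0.185134
Multiply by the mixture weights:
  P(Z=1)·p_1 = 0.84 × 0.191891 = 0.161189
  P(Z=2)·p_2 = 0.16 × 0.185134 = 0.0296215
Sum: 0.161189 + 0.0296215 = 0.19081
So the posterior for Subpopulation 2 is 0.0296215 / 0.19081 ≈ 0.1552.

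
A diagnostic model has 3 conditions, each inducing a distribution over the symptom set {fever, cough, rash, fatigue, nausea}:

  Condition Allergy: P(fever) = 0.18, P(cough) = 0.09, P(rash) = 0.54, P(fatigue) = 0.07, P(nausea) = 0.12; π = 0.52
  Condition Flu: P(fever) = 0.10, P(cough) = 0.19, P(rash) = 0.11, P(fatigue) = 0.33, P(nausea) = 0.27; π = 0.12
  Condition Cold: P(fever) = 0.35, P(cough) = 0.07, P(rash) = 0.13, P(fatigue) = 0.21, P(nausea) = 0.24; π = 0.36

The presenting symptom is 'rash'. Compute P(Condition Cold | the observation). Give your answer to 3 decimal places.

Posterior ∝ prior × likelihood, so P(k | x) ∝ π_k f_k(x); normalise over all components.
Evaluate each component's likelihood at the observed value:
  L_Allergy = P(rash | comp) = 0.54
  L_Flu = P(rash | comp) = 0.11
  L_Cold = P(rash | comp) = 0.13
Prior × likelihood for each component:
  π_Allergy·L_Allergy = 0.52 × 0.54 = 0.2808
  π_Flu·L_Flu = 0.12 × 0.11 = 0.0132
  π_Cold·L_Cold = 0.36 × 0.13 = 0.0468
Marginal: 0.2808 + 0.0132 + 0.0468 = 0.3408
So the posterior for Condition Cold is 0.0468 / 0.3408 ≈ 0.137.

0.137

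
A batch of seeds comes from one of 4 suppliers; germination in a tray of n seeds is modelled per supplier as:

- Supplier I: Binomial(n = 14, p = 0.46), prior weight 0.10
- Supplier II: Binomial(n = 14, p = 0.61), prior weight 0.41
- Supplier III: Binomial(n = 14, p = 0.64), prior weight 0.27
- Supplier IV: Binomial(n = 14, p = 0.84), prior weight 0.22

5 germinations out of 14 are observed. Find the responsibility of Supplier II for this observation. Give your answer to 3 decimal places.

0.397

By Bayes' theorem, P(k | x) = π_k f_k(x) / Σ_j π_j f_j(x).
Component likelihoods at x = 5 germinations out of 14:
  f_I = C(14,5)·0.46^5·0.54^9 = 2002·0.0205963·0.00390431 = 0.160989
  f_II = C(14,5)·0.61^5·0.39^9 = 2002·0.0844596·0.000208728 = 0.0352935
  f_III = C(14,5)·0.64^5·0.36^9 = 2002·0.107374·0.00010156 = 0.0218316
  f_IV = C(14,5)·0.84^5·0.16^9 = 2002·0.418212·6.87195e-08 = 5.75361e-05
Prior × likelihood for each component:
  π_I·f_I = 0.10 × 0.160989 = 0.0160989
  π_II·f_II = 0.41 × 0.0352935 = 0.0144703
  π_III·f_III = 0.27 × 0.0218316 = 0.00589454
  π_IV·f_IV = 0.22 × 5.75361e-05 = 1.26579e-05
Sum: 0.0160989 + 0.0144703 + 0.00589454 + 1.26579e-05 = 0.0364765
P(Supplier II | the observation) = 0.0144703 / 0.0364765 ≈ 0.397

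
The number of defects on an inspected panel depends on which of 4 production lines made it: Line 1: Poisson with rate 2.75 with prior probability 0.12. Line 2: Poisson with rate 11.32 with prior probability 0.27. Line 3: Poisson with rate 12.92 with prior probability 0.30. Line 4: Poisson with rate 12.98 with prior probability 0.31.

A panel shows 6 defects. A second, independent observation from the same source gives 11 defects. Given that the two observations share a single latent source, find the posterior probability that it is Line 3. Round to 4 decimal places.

By Bayes' theorem, P(k | x) = π_k f_k(x) / Σ_j π_j f_j(x).
Since both observations come from the same component, the likelihood for component k is f_k(x₁)·f_k(x₂).
  p_1 = [0.038402] × [0.000108942] = 4.18358e-06
  p_2 = [0.0354432] × [0.118834] = 0.00421186
  p_3 = [0.0158182] × [0.102718] = 0.00162482
  p_4 = [0.015317] × [0.101794] = 0.00155918
Prior × likelihood for each component:
  π_1·p_1 = 0.12 × 4.18358e-06 = 5.02029e-07
  π_2·p_2 = 0.27 × 0.00421186 = 0.0011372
  π_3·p_3 = 0.30 × 0.00162482 = 0.000487446
  π_4·p_4 = 0.31 × 0.00155918 = 0.000483346
Marginal: 5.02029e-07 + 0.0011372 + 0.000487446 + 0.000483346 = 0.0021085
So the posterior for Line 3 is 0.000487446 / 0.0021085 ≈ 0.2312.

0.2312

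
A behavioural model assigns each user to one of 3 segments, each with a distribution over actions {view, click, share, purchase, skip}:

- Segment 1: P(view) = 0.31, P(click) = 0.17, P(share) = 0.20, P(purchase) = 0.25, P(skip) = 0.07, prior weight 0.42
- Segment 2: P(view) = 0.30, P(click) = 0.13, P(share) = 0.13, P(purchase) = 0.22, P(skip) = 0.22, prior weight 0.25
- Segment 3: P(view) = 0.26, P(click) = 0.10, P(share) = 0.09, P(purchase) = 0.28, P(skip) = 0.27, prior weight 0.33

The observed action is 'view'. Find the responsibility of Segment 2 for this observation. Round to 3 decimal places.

0.258

Posterior ∝ prior × likelihood, so P(k | x) ∝ P(Z=k) f_k(x); normalise over all components.
Evaluate each component's likelihood at the observed value:
  L_1 = P(view | comp) = 0.31
  L_2 = P(view | comp) = 0.30
  L_3 = P(view | comp) = 0.26
Multiply by the mixture weights:
  P(Z=1)·L_1 = 0.42 × 0.31 = 0.1302
  P(Z=2)·L_2 = 0.25 × 0.3 = 0.075
  P(Z=3)·L_3 = 0.33 × 0.26 = 0.0858
Denominator: 0.1302 + 0.075 + 0.0858 = 0.291
So the posterior for Segment 2 is 0.075 / 0.291 ≈ 0.258.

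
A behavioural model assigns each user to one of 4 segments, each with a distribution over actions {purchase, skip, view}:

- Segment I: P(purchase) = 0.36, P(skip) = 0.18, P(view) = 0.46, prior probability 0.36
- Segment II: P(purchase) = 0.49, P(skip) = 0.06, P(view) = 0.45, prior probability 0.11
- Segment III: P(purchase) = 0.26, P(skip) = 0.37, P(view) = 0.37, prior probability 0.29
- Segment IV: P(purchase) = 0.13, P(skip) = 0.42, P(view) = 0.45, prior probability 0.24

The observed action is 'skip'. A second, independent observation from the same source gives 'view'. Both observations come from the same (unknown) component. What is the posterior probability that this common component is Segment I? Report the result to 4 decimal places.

P(component k | x) = w_k·f_k(x) / marginal(x), where marginal(x) = Σ_j w_j·f_j(x).
Since both observations come from the same component, the likelihood for component k is f_k(x₁)·f_k(x₂).
  L_I = [P(skip | comp) = 0.18] × [0.46] = 0.0828
  L_II = [P(skip | comp) = 0.06] × [0.45] = 0.027
  L_III = [P(skip | comp) = 0.37] × [0.37] = 0.1369
  L_IV = [P(skip | comp) = 0.42] × [0.45] = 0.189
Prior × likelihood for each component:
  w_I·L_I = 0.36 × 0.0828 = 0.029808
  w_II·L_II = 0.11 × 0.027 = 0.00297
  w_III·L_III = 0.29 × 0.1369 = 0.039701
  w_IV·L_IV = 0.24 × 0.189 = 0.04536
Evidence: 0.029808 + 0.00297 + 0.039701 + 0.04536 = 0.117839
P(Segment I | data) ≈ 0.2530

0.2530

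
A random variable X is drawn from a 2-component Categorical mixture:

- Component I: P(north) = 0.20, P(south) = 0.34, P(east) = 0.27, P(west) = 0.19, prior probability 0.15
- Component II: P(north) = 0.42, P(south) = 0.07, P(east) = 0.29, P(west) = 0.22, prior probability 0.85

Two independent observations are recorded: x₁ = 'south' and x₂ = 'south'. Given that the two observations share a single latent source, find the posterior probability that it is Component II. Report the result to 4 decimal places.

0.1937

P(component k | x) = π_k·f_k(x) / marginal(x), where marginal(x) = Σ_j π_j·f_j(x).
Since both observations come from the same component, the likelihood for component k is f_k(x₁)·f_k(x₂).
  p_I = [P(south | comp) = 0.34] × [0.34] = 0.1156
  p_II = [P(south | comp) = 0.07] × [0.07] = 0.0049
Multiply by the mixture weights:
  π_I·p_I = 0.15 × 0.1156 = 0.01734
  π_II·p_II = 0.85 × 0.0049 = 0.004165
Evidence: 0.01734 + 0.004165 = 0.021505
Responsibility of Component II: 0.004165 / 0.021505 ≈ 0.1937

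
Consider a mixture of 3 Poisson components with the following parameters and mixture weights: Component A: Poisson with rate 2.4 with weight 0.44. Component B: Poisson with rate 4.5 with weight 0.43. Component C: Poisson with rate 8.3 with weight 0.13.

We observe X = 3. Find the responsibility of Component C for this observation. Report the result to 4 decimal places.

0.0184

Posterior ∝ prior × likelihood, so P(k | x) ∝ π_k f_k(x); normalise over all components.
Poisson probabilities:
  f_A = 0.209014
  f_B = 0.168718
  f_C = 0.0236831
Prior × likelihood for each component:
  π_A·f_A = 0.44 × 0.209014 = 0.0919662
  π_B·f_B = 0.43 × 0.168718 = 0.0725487
  π_C·f_C = 0.13 × 0.0236831 = 0.0030788
Denominator: 0.0919662 + 0.0725487 + 0.0030788 = 0.167594
P(Component C | the observation) = 0.0030788 / 0.167594 ≈ 0.0184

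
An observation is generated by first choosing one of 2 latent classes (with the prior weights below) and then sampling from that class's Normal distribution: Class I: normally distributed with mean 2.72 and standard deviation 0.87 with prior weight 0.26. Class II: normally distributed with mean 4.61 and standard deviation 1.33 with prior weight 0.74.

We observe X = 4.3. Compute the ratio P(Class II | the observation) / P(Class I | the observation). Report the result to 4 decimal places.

Only the two components matter; the odds are (π_i f_i(x)) / (π_j f_j(x)).
Evaluate each component's likelihood at the observed value:
  L_I = (1/(0.87·√(2π)))·exp(−(4.3−2.72)²/(2·0.87²)) = 0.458554·exp(-1.64909) = 0.0881451
  L_II = (1/(1.33·√(2π)))·exp(−(4.3−4.61)²/(2·1.33²)) = 0.299957·exp(-0.02716) = 0.291918
Posterior odds = (π_II·L_II) / (π_I·L_I) = (0.74·0.291918) / (0.26·0.0881451) = 0.21602 / 0.0229177 ≈ 9.4259

9.4259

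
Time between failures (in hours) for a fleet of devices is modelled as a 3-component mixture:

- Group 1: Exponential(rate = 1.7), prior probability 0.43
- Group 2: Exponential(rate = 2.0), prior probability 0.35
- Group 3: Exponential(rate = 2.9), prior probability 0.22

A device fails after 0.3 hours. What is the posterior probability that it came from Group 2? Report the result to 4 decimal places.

P(component k | x) = w_k·f_k(x) / marginal(x), where marginal(x) = Σ_j w_j·f_j(x).
Exponential densities:
  L_1 = 1.7·e^(−1.7·0.3) = 1.7·e^(−0.5100) = 1.02084
  L_2 = 2.0·e^(−2.0·0.3) = 2.0·e^(−0.6000) = 1.09762
  L_3 = 2.9·e^(−2.9·0.3) = 2.9·e^(−0.8700) = 1.21496
Weight by the priors:
  w_1·L_1 = 0.43 × 1.02084 = 0.438962
  w_2·L_2 = 0.35 × 1.09762 = 0.384168
  w_3·L_3 = 0.22 × 1.21496 = 0.267291
Normaliser: 0.438962 + 0.384168 + 0.267291 = 1.09042
P(Group 2 | the observation) = 0.384168 / 1.09042 ≈ 0.3523

0.3523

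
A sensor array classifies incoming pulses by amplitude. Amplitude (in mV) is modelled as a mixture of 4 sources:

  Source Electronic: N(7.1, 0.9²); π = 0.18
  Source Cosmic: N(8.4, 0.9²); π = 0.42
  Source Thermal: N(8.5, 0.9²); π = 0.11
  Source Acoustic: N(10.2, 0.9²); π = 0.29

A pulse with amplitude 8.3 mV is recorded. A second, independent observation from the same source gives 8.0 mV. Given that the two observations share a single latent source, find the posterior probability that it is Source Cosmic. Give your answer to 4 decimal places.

Apply Bayes' rule: the posterior for each component is proportional to its prior times its likelihood at x.
Since both observations come from the same component, the likelihood for component k is f_k(x₁)·f_k(x₂).
  p_Electronic = [(1/(0.9·√(2π)))·exp(−(8.3−7.1)²/(2·0.9²)) = 0.443269·exp(-0.88889) = 0.182233] × [0.268856] = 0.0489946
  p_Cosmic = [(1/(0.9·√(2π)))·exp(−(8.3−8.4)²/(2·0.9²)) = 0.443269·exp(-0.00617) = 0.440541] × [0.401582] = 0.176914
  p_Thermal = [(1/(0.9·√(2π)))·exp(−(8.3−8.5)²/(2·0.9²)) = 0.443269·exp(-0.02469) = 0.432458] × [0.37988] = 0.164282
  p_Acoustic = [(1/(0.9·√(2π)))·exp(−(8.3−10.2)²/(2·0.9²)) = 0.443269·exp(-2.22840) = 0.0477406] × [0.0223432] = 0.00106668
Prior × likelihood for each component:
  π_Electronic·p_Electronic = 0.18 × 0.0489946 = 0.00881903
  π_Cosmic·p_Cosmic = 0.42 × 0.176914 = 0.0743037
  π_Thermal·p_Thermal = 0.11 × 0.164282 = 0.0180711
  π_Acoustic·p_Acoustic = 0.29 × 0.00106668 = 0.000309337
Sum: 0.00881903 + 0.0743037 + 0.0180711 + 0.000309337 = 0.101503
So the posterior for Source Cosmic is 0.0743037 / 0.101503 ≈ 0.7320.

0.7320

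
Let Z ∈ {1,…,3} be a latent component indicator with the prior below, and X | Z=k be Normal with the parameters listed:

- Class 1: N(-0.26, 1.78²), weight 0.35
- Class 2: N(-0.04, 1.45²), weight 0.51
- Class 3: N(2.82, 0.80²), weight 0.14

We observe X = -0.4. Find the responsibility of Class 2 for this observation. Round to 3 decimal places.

Posterior ∝ prior × likelihood, so P(k | x) ∝ w_k f_k(x); normalise over all components.
Normal densities:
  f_1 = 0.223433
  f_2 = 0.266782
  f_3 = 0.000151321
Multiply by the mixture weights:
  w_1·f_1 = 0.35 × 0.223433 = 0.0782015
  w_2·f_2 = 0.51 × 0.266782 = 0.136059
  w_3·f_3 = 0.14 × 0.000151321 = 2.11849e-05
Denominator: 0.0782015 + 0.136059 + 2.11849e-05 = 0.214282
P(Class 2 | x) = 0.136059 / 0.214282 ≈ 0.635

0.635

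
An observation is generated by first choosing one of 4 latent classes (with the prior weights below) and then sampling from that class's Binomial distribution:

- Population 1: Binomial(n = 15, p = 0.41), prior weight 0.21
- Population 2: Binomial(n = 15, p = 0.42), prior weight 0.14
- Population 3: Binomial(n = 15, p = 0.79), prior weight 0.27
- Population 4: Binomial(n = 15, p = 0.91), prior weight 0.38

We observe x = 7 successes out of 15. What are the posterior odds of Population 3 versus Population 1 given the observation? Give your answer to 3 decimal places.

Only the two components matter; the odds are (π_i f_i(x)) / (π_j f_j(x)).
Evaluate each component's likelihood at the observed value:
  p_1 = 0.184014
  p_2 = 0.189984
  p_3 = 0.00467404
  p_4 = 1.43146e-05
Posterior odds = (π_3·p_3) / (π_1·p_1) = (0.27·0.00467404) / (0.21·0.184014) = 0.00126199 / 0.038643 ≈ 0.033

0.033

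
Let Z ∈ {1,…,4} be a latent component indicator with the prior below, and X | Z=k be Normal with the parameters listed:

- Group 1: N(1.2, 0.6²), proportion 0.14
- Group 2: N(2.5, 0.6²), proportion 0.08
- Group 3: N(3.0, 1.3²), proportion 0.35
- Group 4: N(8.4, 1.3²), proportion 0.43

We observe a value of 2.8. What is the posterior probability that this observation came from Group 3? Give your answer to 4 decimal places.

Posterior ∝ prior × likelihood, so P(k | x) ∝ π_k f_k(x); normalise over all components.
Normal densities:
  p_1 = (1/(0.6·√(2π)))·exp(−(2.8−1.2)²/(2·0.6²)) = 0.664904·exp(-3.55556) = 0.0189933
  p_2 = (1/(0.6·√(2π)))·exp(−(2.8−2.5)²/(2·0.6²)) = 0.664904·exp(-0.12500) = 0.586776
  p_3 = (1/(1.3·√(2π)))·exp(−(2.8−3.0)²/(2·1.3²)) = 0.306879·exp(-0.01183) = 0.303268
  p_4 = (1/(1.3·√(2π)))·exp(−(2.8−8.4)²/(2·1.3²)) = 0.306879·exp(-9.27811) = 2.86772e-05
Prior × likelihood for each component:
  π_1·p_1 = 0.14 × 0.0189933 = 0.00265906
  π_2·p_2 = 0.08 × 0.586776 = 0.046942
  π_3·p_3 = 0.35 × 0.303268 = 0.106144
  π_4·p_4 = 0.43 × 2.86772e-05 = 1.23312e-05
Normaliser: 0.00265906 + 0.046942 + 0.106144 + 1.23312e-05 = 0.155757
So the posterior for Group 3 is 0.106144 / 0.155757 ≈ 0.6815.

0.6815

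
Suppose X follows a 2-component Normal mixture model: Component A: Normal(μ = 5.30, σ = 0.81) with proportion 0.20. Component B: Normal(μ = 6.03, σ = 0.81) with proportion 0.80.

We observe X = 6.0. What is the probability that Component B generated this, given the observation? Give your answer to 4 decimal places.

Posterior ∝ prior × likelihood, so P(k | x) ∝ w_k f_k(x); normalise over all components.
Component likelihoods at x = 6.0:
  L_A = (1/(0.81·√(2π)))·exp(−(6.0−5.30)²/(2·0.81²)) = 0.492521·exp(-0.37342) = 0.33904
  L_B = (1/(0.81·√(2π)))·exp(−(6.0−6.03)²/(2·0.81²)) = 0.492521·exp(-0.00069) = 0.492184
Prior × likelihood for each component:
  w_A·L_A = 0.20 × 0.33904 = 0.0678081
  w_B·L_B = 0.80 × 0.492184 = 0.393747
Marginal: 0.0678081 + 0.393747 = 0.461555
P(Component B | the observation) ≈ 0.8531

0.8531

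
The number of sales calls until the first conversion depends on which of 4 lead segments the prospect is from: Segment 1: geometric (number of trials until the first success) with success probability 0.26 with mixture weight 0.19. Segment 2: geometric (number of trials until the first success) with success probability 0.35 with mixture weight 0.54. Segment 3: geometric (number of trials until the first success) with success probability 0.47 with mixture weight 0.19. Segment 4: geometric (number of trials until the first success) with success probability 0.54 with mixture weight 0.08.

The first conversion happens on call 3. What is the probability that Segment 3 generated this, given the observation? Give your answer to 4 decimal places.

By Bayes' theorem, P(k | x) = w_k f_k(x) / Σ_j w_j f_j(x).
Evaluate each component's likelihood at the observed value:
  p_1 = 0.26·(1−0.26)^2 = 0.26·0.5476 = 0.142376
  p_2 = 0.35·(1−0.35)^2 = 0.35·0.4225 = 0.147875
  p_3 = 0.47·(1−0.47)^2 = 0.47·0.2809 = 0.132023
  p_4 = 0.54·(1−0.54)^2 = 0.54·0.2116 = 0.114264
Prior × likelihood for each component:
  w_1·p_1 = 0.19 × 0.142376 = 0.0270514
  w_2·p_2 = 0.54 × 0.147875 = 0.0798525
  w_3·p_3 = 0.19 × 0.132023 = 0.0250844
  w_4·p_4 = 0.08 × 0.114264 = 0.00914112
Normaliser: 0.0270514 + 0.0798525 + 0.0250844 + 0.00914112 = 0.141129
P(Segment 3 | the observation) ≈ 0.1777

0.1777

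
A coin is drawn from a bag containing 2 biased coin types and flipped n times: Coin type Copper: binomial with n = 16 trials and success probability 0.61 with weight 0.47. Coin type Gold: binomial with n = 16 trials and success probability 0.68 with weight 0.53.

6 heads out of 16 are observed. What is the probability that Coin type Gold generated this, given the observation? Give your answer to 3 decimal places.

0.230

By Bayes' theorem, P(k | x) = π_k f_k(x) / Σ_j π_j f_j(x).
Evaluate each component's likelihood at the observed value:
  f_Copper = 0.0335853
  f_Gold = 0.0089141
Unnormalised posteriors:
  π_Copper·f_Copper = 0.47 × 0.0335853 = 0.0157851
  π_Gold·f_Gold = 0.53 × 0.0089141 = 0.00472447
Evidence: 0.0157851 + 0.00472447 = 0.0205096
P(Coin type Gold | the observation) = 0.00472447 / 0.0205096 ≈ 0.230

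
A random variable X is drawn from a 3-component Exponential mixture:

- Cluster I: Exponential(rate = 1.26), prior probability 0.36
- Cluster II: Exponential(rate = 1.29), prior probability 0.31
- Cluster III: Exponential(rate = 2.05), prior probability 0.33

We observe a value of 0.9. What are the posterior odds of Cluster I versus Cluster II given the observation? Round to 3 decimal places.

Posterior odds = (w_i f_i(x)) / (w_j f_j(x)); the normalising sum cancels.
Component likelihoods at x = 0.9:
  L_I = 0.405397
  L_II = 0.403993
  L_III = 0.323952
Odds = (0.36/0.31) × (0.405397/0.403993) = 1.16129 × 1.00348 ≈ 1.165

1.165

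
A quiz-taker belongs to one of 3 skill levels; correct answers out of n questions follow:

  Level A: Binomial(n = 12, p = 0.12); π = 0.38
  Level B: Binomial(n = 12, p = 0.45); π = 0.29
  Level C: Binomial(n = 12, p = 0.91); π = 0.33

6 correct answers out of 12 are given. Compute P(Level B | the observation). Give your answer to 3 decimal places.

0.991

The responsibility of component k is w_k f_k(x) divided by Σ_j w_j f_j(x).
Evaluate each component's likelihood at the observed value:
  L_A = C(12,6)·0.12^6·0.88^6 = 924·2.98598e-06·0.464404 = 0.00128131
  L_B = C(12,6)·0.45^6·0.55^6 = 924·0.00830377·0.0276806 = 0.212385
  L_C = C(12,6)·0.91^6·0.09^6 = 924·0.567869·5.31441e-07 = 0.000278853
Prior × likelihood for each component:
  w_A·L_A = 0.38 × 0.00128131 = 0.000486899
  w_B·L_B = 0.29 × 0.212385 = 0.0615916
  w_C·L_C = 0.33 × 0.000278853 = 9.20215e-05
Sum: 0.000486899 + 0.0615916 + 9.20215e-05 = 0.0621705
P(Level B | 6 correct answers out of 12) = 0.0615916 / 0.0621705 ≈ 0.991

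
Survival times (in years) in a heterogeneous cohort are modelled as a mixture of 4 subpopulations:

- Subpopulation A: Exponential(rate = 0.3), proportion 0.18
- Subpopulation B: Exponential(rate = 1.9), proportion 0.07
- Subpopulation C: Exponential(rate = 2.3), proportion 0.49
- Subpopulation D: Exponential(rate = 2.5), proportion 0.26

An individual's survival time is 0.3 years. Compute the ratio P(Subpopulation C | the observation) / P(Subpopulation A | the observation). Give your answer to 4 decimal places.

11.4539

Only the two components matter; the odds are (w_i f_i(x)) / (w_j f_j(x)).
Evaluate each component's likelihood at the observed value:
  L_A = 0.274179
  L_B = 1.0745
  L_C = 1.15362
  L_D = 1.18092
Odds = (0.49/0.18) × (1.15362/0.274179) = 2.72222 × 4.20756 ≈ 11.4539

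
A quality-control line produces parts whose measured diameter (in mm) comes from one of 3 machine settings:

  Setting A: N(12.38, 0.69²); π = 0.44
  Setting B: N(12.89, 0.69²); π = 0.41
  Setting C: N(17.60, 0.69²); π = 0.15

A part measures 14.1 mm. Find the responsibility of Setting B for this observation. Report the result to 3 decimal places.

Posterior ∝ prior × likelihood, so P(k | x) ∝ P(Z=k) f_k(x); normalise over all components.
Evaluate each component's likelihood at the observed value:
  p_A = 0.0258671
  p_B = 0.124248
  p_C = 1.49585e-06
Unnormalised posteriors:
  P(Z=A)·p_A = 0.44 × 0.0258671 = 0.0113815
  P(Z=B)·p_B = 0.41 × 0.124248 = 0.0509419
  P(Z=C)·p_C = 0.15 × 1.49585e-06 = 2.24377e-07
Normaliser: 0.0113815 + 0.0509419 + 2.24377e-07 = 0.0623236
Responsibility of Setting B: 0.0509419 / 0.0623236 ≈ 0.817

0.817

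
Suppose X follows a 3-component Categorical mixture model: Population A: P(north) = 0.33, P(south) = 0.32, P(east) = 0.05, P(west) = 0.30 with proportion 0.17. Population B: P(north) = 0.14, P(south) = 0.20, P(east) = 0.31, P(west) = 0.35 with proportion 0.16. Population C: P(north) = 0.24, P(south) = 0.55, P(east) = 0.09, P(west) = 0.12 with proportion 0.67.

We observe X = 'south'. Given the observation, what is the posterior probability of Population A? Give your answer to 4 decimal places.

Apply Bayes' rule: the posterior for each component is proportional to its prior times its likelihood at x.
Component likelihoods at x = 'south':
  p_A = P(south | comp) = 0.32
  p_B = P(south | comp) = 0.20
  p_C = P(south | comp) = 0.55
Weight by the priors:
  P(Z=A)·p_A = 0.17 × 0.32 = 0.0544
  P(Z=B)·p_B = 0.16 × 0.2 = 0.032
  P(Z=C)·p_C = 0.67 × 0.55 = 0.3685
Normaliser: 0.0544 + 0.032 + 0.3685 = 0.4549
P(Population A | x) ≈ 0.1196

0.1196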